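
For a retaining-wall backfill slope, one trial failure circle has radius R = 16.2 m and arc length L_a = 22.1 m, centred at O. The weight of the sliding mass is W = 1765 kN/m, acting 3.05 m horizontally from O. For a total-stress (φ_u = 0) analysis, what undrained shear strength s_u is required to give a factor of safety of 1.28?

s_u = 19.2 kPa

FS = s_u·L_a·R / (W·d), so s_u = FS·W·d / (L_a·R).
s_u = 1.28·1765·3.05 / (22.10·16.2) = 6890.6 / 358.02 = 19.25 kPa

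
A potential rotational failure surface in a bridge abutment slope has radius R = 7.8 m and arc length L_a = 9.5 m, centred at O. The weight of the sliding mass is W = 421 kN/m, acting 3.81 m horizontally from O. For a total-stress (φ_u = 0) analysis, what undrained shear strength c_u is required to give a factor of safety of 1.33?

FS = c_u·L_a·R / (W·d), so c_u = FS·W·d / (L_a·R).
c_u = 1.33·421·3.81 / (9.50·7.8) = 2133.3 / 74.10 = 28.79 kPa

c_u = 28.8 kPa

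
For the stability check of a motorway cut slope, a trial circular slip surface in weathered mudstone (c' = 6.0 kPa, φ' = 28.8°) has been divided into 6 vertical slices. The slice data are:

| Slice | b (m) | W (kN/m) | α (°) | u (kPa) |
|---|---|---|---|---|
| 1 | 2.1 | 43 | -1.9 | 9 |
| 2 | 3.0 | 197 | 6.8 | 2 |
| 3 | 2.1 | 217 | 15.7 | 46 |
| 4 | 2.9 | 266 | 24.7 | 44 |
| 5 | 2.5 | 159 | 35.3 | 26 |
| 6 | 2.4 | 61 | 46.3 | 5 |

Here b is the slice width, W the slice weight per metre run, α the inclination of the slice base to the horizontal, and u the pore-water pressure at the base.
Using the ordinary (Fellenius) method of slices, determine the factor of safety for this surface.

Ordinary method of slices: FS = Σ[c'·Δl_i + (W_i cosα_i − u_i·Δl_i)·tanφ'] / Σ W_i sinα_i, with Δl_i = b_i / cosα_i.
Slice 1: Δl = 2.1/cos(-1.9°) = 2.101 m; N'_1 = 43·cos(-1.9°) − 9·2.101 = 24.1; c'Δl = 12.61; W sinα = -1.4
Slice 2: Δl = 3.0/cos6.8° = 3.021 m; N'_2 = 197·cos6.8° − 2·3.021 = 189.6; c'Δl = 18.13; W sinα = 23.3
Slice 3: Δl = 2.1/cos15.7° = 2.181 m; N'_3 = 217·cos15.7° − 46·2.181 = 108.6; c'Δl = 13.09; W sinα = 58.7
Slice 4: Δl = 2.9/cos24.7° = 3.192 m; N'_4 = 266·cos24.7° − 44·3.192 = 101.2; c'Δl = 19.15; W sinα = 111.2
Slice 5: Δl = 2.5/cos35.3° = 3.063 m; N'_5 = 159·cos35.3° − 26·3.063 = 50.1; c'Δl = 18.38; W sinα = 91.9
Slice 6: Δl = 2.4/cos46.3° = 3.474 m; N'_6 = 61·cos46.3° − 5·3.474 = 24.8; c'Δl = 20.84; W sinα = 44.1
Σc'Δl = 102.2 kN/m; ΣN' = 498.3 kN/m; ΣW sinα = 327.8 kN/m
Resisting = 102.2 + 498.3·tan28.8° = 102.2 + 273.9 = 376.1 kN/m
FS = 376.1 / 327.8 = 1.148

FS = 1.15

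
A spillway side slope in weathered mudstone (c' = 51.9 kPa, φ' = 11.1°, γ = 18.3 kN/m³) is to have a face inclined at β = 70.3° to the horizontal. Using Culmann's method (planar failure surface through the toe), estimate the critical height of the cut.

Culmann's analysis gives the critical failure plane at α_cr = (β + φ')/2 = (70.3 + 11.1)/2 = 40.7°, and the critical height
H_c = (4c'/γ) · sinβ cosφ' / [1 − cos(β − φ')]
    = (4·51.9/18.3) · sin70.3°·cos11.1° / [1 − cos(59.2°)]
    = 11.344 · 0.9415·0.9813 / [1 − 0.5120]
    = 11.344 · 0.9239 / 0.4880
    = 21.48 m

H_c = 21.48 m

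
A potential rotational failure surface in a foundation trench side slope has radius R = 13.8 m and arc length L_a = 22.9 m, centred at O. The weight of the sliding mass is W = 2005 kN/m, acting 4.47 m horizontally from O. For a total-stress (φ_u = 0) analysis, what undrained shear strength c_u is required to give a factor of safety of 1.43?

FS = c_u·L_a·R / (W·d), so c_u = FS·W·d / (L_a·R).
c_u = 1.43·2005·4.47 / (22.90·13.8) = 12816.2 / 316.02 = 40.55 kPa

c_u = 40.6 kPa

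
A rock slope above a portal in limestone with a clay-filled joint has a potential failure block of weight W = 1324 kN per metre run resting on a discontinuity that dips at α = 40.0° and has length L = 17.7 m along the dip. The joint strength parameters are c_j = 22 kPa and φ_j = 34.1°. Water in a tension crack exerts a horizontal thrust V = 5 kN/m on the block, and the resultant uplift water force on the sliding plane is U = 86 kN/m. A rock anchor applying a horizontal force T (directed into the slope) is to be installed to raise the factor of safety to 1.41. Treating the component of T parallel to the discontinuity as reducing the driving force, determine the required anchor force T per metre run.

Resolving forces along and normal to the sliding plane, with the horizontal anchor force T adding T·sinα to the effective normal force and T·cosα acting up the plane against the driving force:
FS = [c_jL + (W cosα − U − V sinα + T sinα) tanφ_j] / [W sinα + V cosα − T cosα]
Without the anchor: N' = 925.0 kN/m, driving T_d = 854.9 kN/m, resisting R = 22·17.7 + 925.0·tan34.1° = 1015.7 kN/m, FS = 1.19.
Setting FS = 1.41 and solving for T:
1.41·(854.9 − T cos40.0°) = 1015.7 + T sin40.0°·tan34.1°
T·(sin40.0°·tan34.1° + 1.41·cos40.0°) = 1.41·854.9 − 1015.7
T·(0.6428·0.6771 + 1.41·0.7660) = 1205.4 − 1015.7 = 189.7
T·1.5153 = 189.7
T = 125.2 kN/m

T = 125 kN/m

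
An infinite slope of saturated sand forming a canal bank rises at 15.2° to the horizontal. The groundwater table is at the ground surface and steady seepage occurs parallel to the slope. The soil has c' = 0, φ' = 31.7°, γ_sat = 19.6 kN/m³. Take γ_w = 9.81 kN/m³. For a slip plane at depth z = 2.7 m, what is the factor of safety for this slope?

With seepage parallel to the slope and the water table at the surface, the effective normal stress on the slip plane uses the buoyant unit weight γ' = γ_sat − γ_w while the driving shear stress uses γ_sat:
FS = [c' + γ' z cos²β tanφ'] / [γ_sat z sinβ cosβ]
(For c' = 0 this reduces to FS = (γ'/γ_sat)·tanφ'/tanβ.)
γ' = 19.6 − 9.81 = 9.79 kN/m³
Numerator = 0.0 + 9.79·2.7·cos²15.2°·tan31.7° = 0.0 + 9.79·2.7·0.9313·0.6176 = 15.203 kPa
Denominator = 19.6·2.7·sin15.2°·cos15.2° = 19.6·2.7·0.2622·0.9650 = 13.390 kPa
FS = 15.203 / 13.390 = 1.135

FS = 1.14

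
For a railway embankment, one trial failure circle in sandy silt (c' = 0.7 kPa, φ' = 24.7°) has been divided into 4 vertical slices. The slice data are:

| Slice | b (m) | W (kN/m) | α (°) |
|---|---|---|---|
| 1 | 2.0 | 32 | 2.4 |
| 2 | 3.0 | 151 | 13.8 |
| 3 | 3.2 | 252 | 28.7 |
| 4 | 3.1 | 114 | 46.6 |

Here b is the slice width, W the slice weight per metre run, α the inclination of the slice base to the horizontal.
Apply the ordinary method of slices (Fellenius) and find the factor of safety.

Ordinary method of slices: FS = Σ[c'·Δl_i + (W_i cosα_i)·tanφ'] / Σ W_i sinα_i, with Δl_i = b_i / cosα_i.
Slice 1: Δl = 2.0/cos2.4° = 2.002 m; N'_1 = 32·cos2.4° = 32.0; c'Δl = 1.40; W sinα = 1.3
Slice 2: Δl = 3.0/cos13.8° = 3.089 m; N'_2 = 151·cos13.8° = 146.6; c'Δl = 2.16; W sinα = 36.0
Slice 3: Δl = 3.2/cos28.7° = 3.648 m; N'_3 = 252·cos28.7° = 221.0; c'Δl = 2.55; W sinα = 121.0
Slice 4: Δl = 3.1/cos46.6° = 4.512 m; N'_4 = 114·cos46.6° = 78.3; c'Δl = 3.16; W sinα = 82.8
Σc'Δl = 9.3 kN/m; ΣN' = 478.0 kN/m; ΣW sinα = 241.2 kN/m
Resisting = 9.3 + 478.0·tan24.7° = 9.3 + 219.8 = 229.1 kN/m
FS = 229.1 / 241.2 = 0.950

FS = 0.95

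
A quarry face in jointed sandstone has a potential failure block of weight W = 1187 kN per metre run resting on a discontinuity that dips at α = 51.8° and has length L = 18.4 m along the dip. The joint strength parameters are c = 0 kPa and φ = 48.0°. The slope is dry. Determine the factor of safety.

FS = 0.87

Resolving the block weight along and normal to the plane and applying the Mohr–Coulomb strength on the joint:
N' = W cosα = 1187·cos51.8° = 734.1 kN/m
Driving force T = W sinα = 1187·sin51.8° = 932.8 kN/m
Resisting force R = c·L + N'·tanφ = 0·18.4 + 734.1·tan48.0° = 0.0 + 815.2 = 815.2 kN/m
FS = R / T = 815.2 / 932.8 = 0.874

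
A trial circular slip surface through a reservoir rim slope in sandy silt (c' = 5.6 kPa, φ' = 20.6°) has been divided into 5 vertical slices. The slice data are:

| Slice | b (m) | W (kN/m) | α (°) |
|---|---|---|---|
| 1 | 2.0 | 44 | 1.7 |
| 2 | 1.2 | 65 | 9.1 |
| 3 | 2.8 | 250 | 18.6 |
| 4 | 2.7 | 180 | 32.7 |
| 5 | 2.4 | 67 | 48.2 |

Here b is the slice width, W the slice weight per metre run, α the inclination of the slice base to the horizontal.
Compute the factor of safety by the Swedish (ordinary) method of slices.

Ordinary method of slices: FS = Σ[c'·Δl_i + (W_i cosα_i)·tanφ'] / Σ W_i sinα_i, with Δl_i = b_i / cosα_i.
Slice 1: Δl = 2.0/cos1.7° = 2.001 m; N'_1 = 44·cos1.7° = 44.0; c'Δl = 11.20; W sinα = 1.3
Slice 2: Δl = 1.2/cos9.1° = 1.215 m; N'_2 = 65·cos9.1° = 64.2; c'Δl = 6.81; W sinα = 10.3
Slice 3: Δl = 2.8/cos18.6° = 2.954 m; N'_3 = 250·cos18.6° = 236.9; c'Δl = 16.54; W sinα = 79.7
Slice 4: Δl = 2.7/cos32.7° = 3.209 m; N'_4 = 180·cos32.7° = 151.5; c'Δl = 17.97; W sinα = 97.2
Slice 5: Δl = 2.4/cos48.2° = 3.601 m; N'_5 = 67·cos48.2° = 44.7; c'Δl = 20.16; W sinα = 49.9
Σc'Δl = 72.7 kN/m; ΣN' = 541.2 kN/m; ΣW sinα = 238.5 kN/m
Resisting = 72.7 + 541.2·tan20.6° = 72.7 + 203.4 = 276.1 kN/m
FS = 276.1 / 238.5 = 1.158

FS = 1.16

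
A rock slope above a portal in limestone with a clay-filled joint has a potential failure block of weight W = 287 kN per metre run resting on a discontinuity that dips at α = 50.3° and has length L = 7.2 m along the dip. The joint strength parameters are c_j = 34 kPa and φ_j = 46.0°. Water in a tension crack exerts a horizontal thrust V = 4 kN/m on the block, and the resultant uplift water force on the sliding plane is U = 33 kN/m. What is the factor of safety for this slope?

Resolving the block weight along and normal to the plane and applying the Mohr–Coulomb strength on the joint:
N' = W cosα − U − V sinα = 287·cos50.3° − 33 − 4·sin50.3° = 147.2 kN/m
Driving force T = W sinα + V cosα = 287·sin50.3° + 4·cos50.3° = 223.4 kN/m
Resisting force R = c_j·L + N'·tanφ_j = 34·7.2 + 147.2·tan46.0° = 244.8 + 152.5 = 397.3 kN/m
FS = R / T = 397.3 / 223.4 = 1.779

FS = 1.78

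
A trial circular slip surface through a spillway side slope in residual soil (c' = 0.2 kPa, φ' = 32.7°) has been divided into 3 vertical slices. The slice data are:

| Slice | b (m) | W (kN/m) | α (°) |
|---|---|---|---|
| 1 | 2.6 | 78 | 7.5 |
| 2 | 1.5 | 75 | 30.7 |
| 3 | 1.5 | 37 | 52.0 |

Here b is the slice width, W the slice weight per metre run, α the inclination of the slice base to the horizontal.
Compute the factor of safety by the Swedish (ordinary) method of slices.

Ordinary method of slices: FS = Σ[c'·Δl_i + (W_i cosα_i)·tanφ'] / Σ W_i sinα_i, with Δl_i = b_i / cosα_i.
Slice 1: Δl = 2.6/cos7.5° = 2.622 m; N'_1 = 78·cos7.5° = 77.3; c'Δl = 0.52; W sinα = 10.2
Slice 2: Δl = 1.5/cos30.7° = 1.744 m; N'_2 = 75·cos30.7° = 64.5; c'Δl = 0.35; W sinα = 38.3
Slice 3: Δl = 1.5/cos52.0° = 2.436 m; N'_3 = 37·cos52.0° = 22.8; c'Δl = 0.49; W sinα = 29.2
Σc'Δl = 1.4 kN/m; ΣN' = 164.6 kN/m; ΣW sinα = 77.6 kN/m
Resisting = 1.4 + 164.6·tan32.7° = 1.4 + 105.7 = 107.0 kN/m
FS = 107.0 / 77.6 = 1.379

FS = 1.38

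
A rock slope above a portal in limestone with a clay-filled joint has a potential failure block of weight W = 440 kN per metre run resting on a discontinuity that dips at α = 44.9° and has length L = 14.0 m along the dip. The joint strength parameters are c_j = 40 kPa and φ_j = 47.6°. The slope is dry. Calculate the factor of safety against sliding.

Resolving the block weight along and normal to the plane and applying the Mohr–Coulomb strength on the joint:
N' = W cosα = 440·cos44.9° = 311.7 kN/m
Driving force T = W sinα = 440·sin44.9° = 310.6 kN/m
Resisting force R = c_j·L + N'·tanφ_j = 40·14.0 + 311.7·tan47.6° = 560.0 + 341.3 = 901.3 kN/m
FS = R / T = 901.3 / 310.6 = 2.902

FS = 2.90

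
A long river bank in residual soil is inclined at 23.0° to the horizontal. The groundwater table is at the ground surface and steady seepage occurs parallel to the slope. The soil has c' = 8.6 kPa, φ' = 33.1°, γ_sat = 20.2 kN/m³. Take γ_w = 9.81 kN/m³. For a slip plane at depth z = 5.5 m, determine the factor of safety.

FS = 1.01

With seepage parallel to the slope and the water table at the surface, the effective normal stress on the slip plane uses the buoyant unit weight γ' = γ_sat − γ_w while the driving shear stress uses γ_sat:
FS = [c' + γ' z cos²β tanφ'] / [γ_sat z sinβ cosβ]
γ' = 20.2 − 9.81 = 10.39 kN/m³
Numerator = 8.6 + 10.39·5.5·cos²23.0°·tan33.1° = 8.6 + 10.39·5.5·0.8473·0.6519 = 40.165 kPa
Denominator = 20.2·5.5·sin23.0°·cos23.0° = 20.2·5.5·0.3907·0.9205 = 39.959 kPa
FS = 40.165 / 39.959 = 1.005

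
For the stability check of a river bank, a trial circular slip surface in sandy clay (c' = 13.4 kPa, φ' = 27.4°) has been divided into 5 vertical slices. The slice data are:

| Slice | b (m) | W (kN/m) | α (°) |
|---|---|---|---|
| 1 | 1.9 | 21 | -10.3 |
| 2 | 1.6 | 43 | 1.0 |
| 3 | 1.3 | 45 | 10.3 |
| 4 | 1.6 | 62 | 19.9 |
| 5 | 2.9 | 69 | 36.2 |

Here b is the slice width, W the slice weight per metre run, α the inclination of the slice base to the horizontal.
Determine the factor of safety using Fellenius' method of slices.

Ordinary method of slices: FS = Σ[c'·Δl_i + (W_i cosα_i)·tanφ'] / Σ W_i sinα_i, with Δl_i = b_i / cosα_i.
Slice 1: Δl = 1.9/cos(-10.3°) = 1.931 m; N'_1 = 21·cos(-10.3°) = 20.7; c'Δl = 25.88; W sinα = -3.8
Slice 2: Δl = 1.6/cos1.0° = 1.600 m; N'_2 = 43·cos1.0° = 43.0; c'Δl = 21.44; W sinα = 0.8
Slice 3: Δl = 1.3/cos10.3° = 1.321 m; N'_3 = 45·cos10.3° = 44.3; c'Δl = 17.71; W sinα = 8.0
Slice 4: Δl = 1.6/cos19.9° = 1.702 m; N'_4 = 62·cos19.9° = 58.3; c'Δl = 22.80; W sinα = 21.1
Slice 5: Δl = 2.9/cos36.2° = 3.594 m; N'_5 = 69·cos36.2° = 55.7; c'Δl = 48.16; W sinα = 40.8
Σc'Δl = 136.0 kN/m; ΣN' = 221.9 kN/m; ΣW sinα = 66.9 kN/m
Resisting = 136.0 + 221.9·tan27.4° = 136.0 + 115.0 = 251.0 kN/m
FS = 251.0 / 66.9 = 3.752

FS = 3.75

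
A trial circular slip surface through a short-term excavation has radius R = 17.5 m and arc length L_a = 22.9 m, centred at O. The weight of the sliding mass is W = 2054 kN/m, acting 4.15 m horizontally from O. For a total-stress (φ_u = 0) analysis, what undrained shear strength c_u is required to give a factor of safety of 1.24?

c_u = 26.4 kPa

FS = c_u·L_a·R / (W·d), so c_u = FS·W·d / (L_a·R).
c_u = 1.24·2054·4.15 / (22.90·17.5) = 10569.9 / 400.75 = 26.38 kPa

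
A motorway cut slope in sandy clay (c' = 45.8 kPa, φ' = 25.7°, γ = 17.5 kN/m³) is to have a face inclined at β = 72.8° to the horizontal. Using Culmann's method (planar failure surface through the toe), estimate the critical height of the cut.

H_c = 28.22 m

Culmann's analysis gives the critical failure plane at α_cr = (β + φ')/2 = (72.8 + 25.7)/2 = 49.2°, and the critical height
H_c = (4c'/γ) · sinβ cosφ' / [1 − cos(β − φ')]
    = (4·45.8/17.5) · sin72.8°·cos25.7° / [1 − cos(47.1°)]
    = 10.469 · 0.9553·0.9011 / [1 − 0.6807]
    = 10.469 · 0.8608 / 0.3193
    = 28.22 m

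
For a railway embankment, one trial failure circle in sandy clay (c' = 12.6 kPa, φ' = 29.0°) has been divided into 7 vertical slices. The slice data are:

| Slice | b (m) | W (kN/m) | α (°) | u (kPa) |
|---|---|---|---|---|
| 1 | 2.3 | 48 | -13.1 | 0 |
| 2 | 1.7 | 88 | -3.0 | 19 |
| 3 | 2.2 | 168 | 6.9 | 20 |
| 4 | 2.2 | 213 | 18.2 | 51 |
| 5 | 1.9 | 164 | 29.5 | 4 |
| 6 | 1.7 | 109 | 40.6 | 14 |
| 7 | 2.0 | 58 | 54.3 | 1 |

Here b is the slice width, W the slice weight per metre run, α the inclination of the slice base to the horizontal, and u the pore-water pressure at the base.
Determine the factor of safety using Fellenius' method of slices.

FS = 1.84

Ordinary method of slices: FS = Σ[c'·Δl_i + (W_i cosα_i − u_i·Δl_i)·tanφ'] / Σ W_i sinα_i, with Δl_i = b_i / cosα_i.
Slice 1: Δl = 2.3/cos(-13.1°) = 2.361 m; N'_1 = 48·cos(-13.1°) − 0·2.361 = 46.8; c'Δl = 29.75; W sinα = -10.9
Slice 2: Δl = 1.7/cos(-3.0°) = 1.702 m; N'_2 = 88·cos(-3.0°) − 19·1.702 = 55.5; c'Δl = 21.45; W sinα = -4.6
Slice 3: Δl = 2.2/cos6.9° = 2.216 m; N'_3 = 168·cos6.9° − 20·2.216 = 122.5; c'Δl = 27.92; W sinα = 20.2
Slice 4: Δl = 2.2/cos18.2° = 2.316 m; N'_4 = 213·cos18.2° − 51·2.316 = 84.2; c'Δl = 29.18; W sinα = 66.5
Slice 5: Δl = 1.9/cos29.5° = 2.183 m; N'_5 = 164·cos29.5° − 4·2.183 = 134.0; c'Δl = 27.51; W sinα = 80.8
Slice 6: Δl = 1.7/cos40.6° = 2.239 m; N'_6 = 109·cos40.6° − 14·2.239 = 51.4; c'Δl = 28.21; W sinα = 70.9
Slice 7: Δl = 2.0/cos54.3° = 3.427 m; N'_7 = 58·cos54.3° − 1·3.427 = 30.4; c'Δl = 43.18; W sinα = 47.1
Σc'Δl = 207.2 kN/m; ΣN' = 524.8 kN/m; ΣW sinα = 270.0 kN/m
Resisting = 207.2 + 524.8·tan29.0° = 207.2 + 290.9 = 498.1 kN/m
FS = 498.1 / 270.0 = 1.845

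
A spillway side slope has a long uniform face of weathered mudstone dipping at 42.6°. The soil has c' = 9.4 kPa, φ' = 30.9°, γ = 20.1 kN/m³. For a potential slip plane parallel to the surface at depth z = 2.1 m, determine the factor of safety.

FS = 1.10

For an infinite slope with a slip plane parallel to the surface (no pore pressure): FS = [c' + γz cos²β tanφ'] / [γz sinβ cosβ].
γz = 20.1·2.1 = 42.21 kN/m²
Numerator = 9.4 + 42.21·cos²42.6°·tan30.9° = 9.4 + 42.21·0.5418·0.5985 = 23.088 kPa
Denominator = 42.21·sin42.6°·cos42.6° = 42.21·0.6769·0.7361 = 21.031 kPa
FS = 23.088 / 21.031 = 1.098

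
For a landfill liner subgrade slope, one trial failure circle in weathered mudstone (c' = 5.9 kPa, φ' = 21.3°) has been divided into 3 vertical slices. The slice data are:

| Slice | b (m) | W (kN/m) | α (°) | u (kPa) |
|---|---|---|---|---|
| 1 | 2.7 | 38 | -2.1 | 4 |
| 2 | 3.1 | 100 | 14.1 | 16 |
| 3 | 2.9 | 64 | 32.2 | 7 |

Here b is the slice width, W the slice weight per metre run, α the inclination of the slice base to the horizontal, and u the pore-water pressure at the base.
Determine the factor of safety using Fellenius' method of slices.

Ordinary method of slices: FS = Σ[c'·Δl_i + (W_i cosα_i − u_i·Δl_i)·tanφ'] / Σ W_i sinα_i, with Δl_i = b_i / cosα_i.
Slice 1: Δl = 2.7/cos(-2.1°) = 2.702 m; N'_1 = 38·cos(-2.1°) − 4·2.702 = 27.2; c'Δl = 15.94; W sinα = -1.4
Slice 2: Δl = 3.1/cos14.1° = 3.196 m; N'_2 = 100·cos14.1° − 16·3.196 = 45.8; c'Δl = 18.86; W sinα = 24.4
Slice 3: Δl = 2.9/cos32.2° = 3.427 m; N'_3 = 64·cos32.2° − 7·3.427 = 30.2; c'Δl = 20.22; W sinα = 34.1
Σc'Δl = 55.0 kN/m; ΣN' = 103.2 kN/m; ΣW sinα = 57.1 kN/m
Resisting = 55.0 + 103.2·tan21.3° = 55.0 + 40.2 = 95.2 kN/m
FS = 95.2 / 57.1 = 1.669

FS = 1.67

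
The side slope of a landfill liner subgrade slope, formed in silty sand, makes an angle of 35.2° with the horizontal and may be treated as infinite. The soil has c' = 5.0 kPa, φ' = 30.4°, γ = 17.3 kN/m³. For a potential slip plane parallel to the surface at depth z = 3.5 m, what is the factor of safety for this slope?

FS = 1.01

For an infinite slope with a slip plane parallel to the surface (no pore pressure): FS = [c' + γz cos²β tanφ'] / [γz sinβ cosβ].
γz = 17.3·3.5 = 60.55 kN/m²
Numerator = 5.0 + 60.55·cos²35.2°·tan30.4° = 5.0 + 60.55·0.6677·0.5867 = 28.721 kPa
Denominator = 60.55·sin35.2°·cos35.2° = 60.55·0.5764·0.8171 = 28.521 kPa
FS = 28.721 / 28.521 = 1.007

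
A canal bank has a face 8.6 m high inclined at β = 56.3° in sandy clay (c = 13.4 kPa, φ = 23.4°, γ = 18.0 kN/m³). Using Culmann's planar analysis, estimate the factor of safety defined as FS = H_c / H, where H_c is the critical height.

FS = 1.65

H_c = (4c/γ) · sinβ cosφ / [1 − cos(β − φ)]
    = (4·13.4/18.0) · sin56.3°·cos23.4° / [1 − cos32.9°]
    = 2.978 · 0.7635 / 0.1604 = 14.18 m
FS = H_c / H = 14.18 / 8.6 = 1.648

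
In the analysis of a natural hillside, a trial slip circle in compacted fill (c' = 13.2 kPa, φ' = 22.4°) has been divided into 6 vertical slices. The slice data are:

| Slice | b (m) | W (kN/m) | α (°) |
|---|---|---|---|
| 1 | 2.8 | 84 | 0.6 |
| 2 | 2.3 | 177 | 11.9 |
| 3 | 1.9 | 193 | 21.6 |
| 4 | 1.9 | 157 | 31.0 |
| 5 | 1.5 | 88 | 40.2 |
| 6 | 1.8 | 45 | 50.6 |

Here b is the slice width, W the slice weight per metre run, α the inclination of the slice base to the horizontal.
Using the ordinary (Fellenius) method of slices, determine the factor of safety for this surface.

FS = 1.65

Ordinary method of slices: FS = Σ[c'·Δl_i + (W_i cosα_i)·tanφ'] / Σ W_i sinα_i, with Δl_i = b_i / cosα_i.
Slice 1: Δl = 2.8/cos0.6° = 2.800 m; N'_1 = 84·cos0.6° = 84.0; c'Δl = 36.96; W sinα = 0.9
Slice 2: Δl = 2.3/cos11.9° = 2.351 m; N'_2 = 177·cos11.9° = 173.2; c'Δl = 31.03; W sinα = 36.5
Slice 3: Δl = 1.9/cos21.6° = 2.044 m; N'_3 = 193·cos21.6° = 179.4; c'Δl = 26.97; W sinα = 71.0
Slice 4: Δl = 1.9/cos31.0° = 2.217 m; N'_4 = 157·cos31.0° = 134.6; c'Δl = 29.26; W sinα = 80.9
Slice 5: Δl = 1.5/cos40.2° = 1.964 m; N'_5 = 88·cos40.2° = 67.2; c'Δl = 25.92; W sinα = 56.8
Slice 6: Δl = 1.8/cos50.6° = 2.836 m; N'_6 = 45·cos50.6° = 28.6; c'Δl = 37.43; W sinα = 34.8
Σc'Δl = 187.6 kN/m; ΣN' = 667.0 kN/m; ΣW sinα = 280.9 kN/m
Resisting = 187.6 + 667.0·tan22.4° = 187.6 + 274.9 = 462.5 kN/m
FS = 462.5 / 280.9 = 1.647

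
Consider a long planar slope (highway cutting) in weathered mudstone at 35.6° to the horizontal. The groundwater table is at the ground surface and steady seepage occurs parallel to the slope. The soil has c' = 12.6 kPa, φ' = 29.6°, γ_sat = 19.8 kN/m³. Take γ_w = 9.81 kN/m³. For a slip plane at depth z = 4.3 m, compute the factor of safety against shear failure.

FS = 0.71

With seepage parallel to the slope and the water table at the surface, the effective normal stress on the slip plane uses the buoyant unit weight γ' = γ_sat − γ_w while the driving shear stress uses γ_sat:
FS = [c' + γ' z cos²β tanφ'] / [γ_sat z sinβ cosβ]
γ' = 19.8 − 9.81 = 9.99 kN/m³
Numerator = 12.6 + 9.99·4.3·cos²35.6°·tan29.6° = 12.6 + 9.99·4.3·0.6611·0.5681 = 28.734 kPa
Denominator = 19.8·4.3·sin35.6°·cos35.6° = 19.8·4.3·0.5821·0.8131 = 40.299 kPa
FS = 28.734 / 40.299 = 0.713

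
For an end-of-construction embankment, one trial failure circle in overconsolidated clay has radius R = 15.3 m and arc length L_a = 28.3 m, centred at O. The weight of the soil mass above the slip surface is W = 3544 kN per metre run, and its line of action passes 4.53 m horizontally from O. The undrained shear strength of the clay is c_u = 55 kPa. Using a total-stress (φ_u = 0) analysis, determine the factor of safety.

Taking moments about the centre O, the resisting moment is provided by the undrained shear strength acting along the arc:
M_R = c_u·L_a·R = 55·28.30·15.3 = 23814.5 kN·m/m
M_D = W·d = 3544·4.53 = 16054.3 kN·m/m
FS = M_R / M_D = 23814.5 / 16054.3 = 1.483

FS = 1.48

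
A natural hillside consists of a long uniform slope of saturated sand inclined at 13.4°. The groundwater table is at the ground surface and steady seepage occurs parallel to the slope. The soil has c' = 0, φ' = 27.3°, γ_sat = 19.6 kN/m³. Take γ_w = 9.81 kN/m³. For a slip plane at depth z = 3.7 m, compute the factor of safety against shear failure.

With seepage parallel to the slope and the water table at the surface, the effective normal stress on the slip plane uses the buoyant unit weight γ' = γ_sat − γ_w while the driving shear stress uses γ_sat:
FS = [c' + γ' z cos²β tanφ'] / [γ_sat z sinβ cosβ]
(For c' = 0 this reduces to FS = (γ'/γ_sat)·tanφ'/tanβ.)
γ' = 19.6 − 9.81 = 9.79 kN/m³
Numerator = 0.0 + 9.79·3.7·cos²13.4°·tan27.3° = 0.0 + 9.79·3.7·0.9463·0.5161 = 17.692 kPa
Denominator = 19.6·3.7·sin13.4°·cos13.4° = 19.6·3.7·0.2317·0.9728 = 16.349 kPa
FS = 17.692 / 16.349 = 1.082

FS = 1.08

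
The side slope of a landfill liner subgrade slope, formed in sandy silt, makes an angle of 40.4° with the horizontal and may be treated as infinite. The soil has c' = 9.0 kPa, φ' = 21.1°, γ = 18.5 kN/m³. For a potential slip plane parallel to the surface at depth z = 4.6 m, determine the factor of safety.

FS = 0.67

For an infinite slope with a slip plane parallel to the surface (no pore pressure): FS = [c' + γz cos²β tanφ'] / [γz sinβ cosβ].
γz = 18.5·4.6 = 85.10 kN/m²
Numerator = 9.0 + 85.10·cos²40.4°·tan21.1° = 9.0 + 85.10·0.5799·0.3859 = 28.044 kPa
Denominator = 85.10·sin40.4°·cos40.4° = 85.10·0.6481·0.7615 = 42.003 kPa
FS = 28.044 / 42.003 = 0.668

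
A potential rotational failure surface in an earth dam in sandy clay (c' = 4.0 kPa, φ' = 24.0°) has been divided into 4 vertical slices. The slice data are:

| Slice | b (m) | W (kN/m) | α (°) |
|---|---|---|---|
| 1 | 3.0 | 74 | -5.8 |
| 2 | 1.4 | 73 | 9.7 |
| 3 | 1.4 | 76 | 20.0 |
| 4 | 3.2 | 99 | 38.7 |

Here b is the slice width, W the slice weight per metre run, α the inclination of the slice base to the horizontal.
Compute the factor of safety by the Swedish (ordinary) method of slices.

FS = 1.85

Ordinary method of slices: FS = Σ[c'·Δl_i + (W_i cosα_i)·tanφ'] / Σ W_i sinα_i, with Δl_i = b_i / cosα_i.
Slice 1: Δl = 3.0/cos(-5.8°) = 3.015 m; N'_1 = 74·cos(-5.8°) = 73.6; c'Δl = 12.06; W sinα = -7.5
Slice 2: Δl = 1.4/cos9.7° = 1.420 m; N'_2 = 73·cos9.7° = 72.0; c'Δl = 5.68; W sinα = 12.3
Slice 3: Δl = 1.4/cos20.0° = 1.490 m; N'_3 = 76·cos20.0° = 71.4; c'Δl = 5.96; W sinα = 26.0
Slice 4: Δl = 3.2/cos38.7° = 4.100 m; N'_4 = 99·cos38.7° = 77.3; c'Δl = 16.40; W sinα = 61.9
Σc'Δl = 40.1 kN/m; ΣN' = 294.3 kN/m; ΣW sinα = 92.7 kN/m
Resisting = 40.1 + 294.3·tan24.0° = 40.1 + 131.0 = 171.1 kN/m
FS = 171.1 / 92.7 = 1.846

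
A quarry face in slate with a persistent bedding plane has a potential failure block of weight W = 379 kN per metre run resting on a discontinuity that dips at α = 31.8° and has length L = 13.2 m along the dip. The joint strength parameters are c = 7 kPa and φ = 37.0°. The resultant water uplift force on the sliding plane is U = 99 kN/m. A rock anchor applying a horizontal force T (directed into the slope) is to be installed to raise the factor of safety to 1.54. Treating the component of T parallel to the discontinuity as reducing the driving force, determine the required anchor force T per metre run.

T = 28 kN/m

Resolving forces along and normal to the sliding plane, with the horizontal anchor force T adding T·sinα to the effective normal force and T·cosα acting up the plane against the driving force:
FS = [cL + (W cosα − U + T sinα) tanφ] / [W sinα − T cosα]
Without the anchor: N' = 223.1 kN/m, driving T_d = 199.7 kN/m, resisting R = 7·13.2 + 223.1·tan37.0° = 260.5 kN/m, FS = 1.30.
Setting FS = 1.54 and solving for T:
1.54·(199.7 − T cos31.8°) = 260.5 + T sin31.8°·tan37.0°
T·(sin31.8°·tan37.0° + 1.54·cos31.8°) = 1.54·199.7 − 260.5
T·(0.5270·0.7536 + 1.54·0.8499) = 307.6 − 260.5 = 47.0
T·1.7059 = 47.0
T = 27.6 kN/m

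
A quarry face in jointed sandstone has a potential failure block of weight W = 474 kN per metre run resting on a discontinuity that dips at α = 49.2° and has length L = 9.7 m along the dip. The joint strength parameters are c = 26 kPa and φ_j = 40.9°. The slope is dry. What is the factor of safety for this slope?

Resolving the block weight along and normal to the plane and applying the Mohr–Coulomb strength on the joint:
N' = W cosα = 474·cos49.2° = 309.7 kN/m
Driving force T = W sinα = 474·sin49.2° = 358.8 kN/m
Resisting force R = c·L + N'·tanφ_j = 26·9.7 + 309.7·tan40.9° = 252.2 + 268.3 = 520.5 kN/m
FS = R / T = 520.5 / 358.8 = 1.451

FS = 1.45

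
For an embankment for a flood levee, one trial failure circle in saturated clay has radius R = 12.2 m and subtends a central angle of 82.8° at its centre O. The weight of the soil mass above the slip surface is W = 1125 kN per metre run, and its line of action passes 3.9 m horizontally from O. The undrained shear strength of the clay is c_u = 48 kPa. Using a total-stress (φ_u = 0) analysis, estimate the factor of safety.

FS = 2.35

Taking moments about the centre O, the resisting moment is provided by the undrained shear strength acting along the arc:
Arc length L_a = R·θ = 12.2·(82.8°·π/180) = 12.2·1.4451 = 17.63 m
M_R = c_u·L_a·R = 48·17.63·12.2 = 10324.5 kN·m/m
M_D = W·d = 1125·3.9 = 4387.5 kN·m/m
FS = M_R / M_D = 10324.5 / 4387.5 = 2.353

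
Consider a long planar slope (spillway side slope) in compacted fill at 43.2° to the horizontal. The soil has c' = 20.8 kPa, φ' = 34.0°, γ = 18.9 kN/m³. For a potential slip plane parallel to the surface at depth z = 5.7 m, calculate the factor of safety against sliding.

FS = 1.11

For an infinite slope with a slip plane parallel to the surface (no pore pressure): FS = [c' + γz cos²β tanφ'] / [γz sinβ cosβ].
γz = 18.9·5.7 = 107.73 kN/m²
Numerator = 20.8 + 107.73·cos²43.2°·tan34.0° = 20.8 + 107.73·0.5314·0.6745 = 59.414 kPa
Denominator = 107.73·sin43.2°·cos43.2° = 107.73·0.6845·0.7290 = 53.759 kPa
FS = 59.414 / 53.759 = 1.105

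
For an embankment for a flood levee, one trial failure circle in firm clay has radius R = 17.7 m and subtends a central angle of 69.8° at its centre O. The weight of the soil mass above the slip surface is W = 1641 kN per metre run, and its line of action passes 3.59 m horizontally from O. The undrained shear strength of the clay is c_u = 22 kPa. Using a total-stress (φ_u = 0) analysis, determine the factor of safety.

Taking moments about the centre O, the resisting moment is provided by the undrained shear strength acting along the arc:
Arc length L_a = R·θ = 17.7·(69.8°·π/180) = 17.7·1.2182 = 21.56 m
M_R = c_u·L_a·R = 22·21.56·17.7 = 8396.6 kN·m/m
M_D = W·d = 1641·3.59 = 5891.2 kN·m/m
FS = M_R / M_D = 8396.6 / 5891.2 = 1.425

FS = 1.43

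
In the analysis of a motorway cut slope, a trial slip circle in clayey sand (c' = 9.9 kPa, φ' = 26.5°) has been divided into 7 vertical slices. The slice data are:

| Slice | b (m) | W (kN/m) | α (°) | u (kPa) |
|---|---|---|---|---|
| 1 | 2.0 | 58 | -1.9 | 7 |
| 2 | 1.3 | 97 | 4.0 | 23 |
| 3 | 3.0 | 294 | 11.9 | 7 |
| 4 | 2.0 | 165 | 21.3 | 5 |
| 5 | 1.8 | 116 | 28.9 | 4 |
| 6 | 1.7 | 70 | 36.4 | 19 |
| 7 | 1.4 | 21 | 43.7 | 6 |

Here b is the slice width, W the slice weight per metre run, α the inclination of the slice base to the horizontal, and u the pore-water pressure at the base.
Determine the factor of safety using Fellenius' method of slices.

FS = 1.94

Ordinary method of slices: FS = Σ[c'·Δl_i + (W_i cosα_i − u_i·Δl_i)·tanφ'] / Σ W_i sinα_i, with Δl_i = b_i / cosα_i.
Slice 1: Δl = 2.0/cos(-1.9°) = 2.001 m; N'_1 = 58·cos(-1.9°) − 7·2.001 = 44.0; c'Δl = 19.81; W sinα = -1.9
Slice 2: Δl = 1.3/cos4.0° = 1.303 m; N'_2 = 97·cos4.0° − 23·1.303 = 66.8; c'Δl = 12.90; W sinα = 6.8
Slice 3: Δl = 3.0/cos11.9° = 3.066 m; N'_3 = 294·cos11.9° − 7·3.066 = 266.2; c'Δl = 30.35; W sinα = 60.6
Slice 4: Δl = 2.0/cos21.3° = 2.147 m; N'_4 = 165·cos21.3° − 5·2.147 = 143.0; c'Δl = 21.25; W sinα = 59.9
Slice 5: Δl = 1.8/cos28.9° = 2.056 m; N'_5 = 116·cos28.9° − 4·2.056 = 93.3; c'Δl = 20.35; W sinα = 56.1
Slice 6: Δl = 1.7/cos36.4° = 2.112 m; N'_6 = 70·cos36.4° − 19·2.112 = 16.2; c'Δl = 20.91; W sinα = 41.5
Slice 7: Δl = 1.4/cos43.7° = 1.936 m; N'_7 = 21·cos43.7° − 6·1.936 = 3.6; c'Δl = 19.17; W sinα = 14.5
Σc'Δl = 144.8 kN/m; ΣN' = 633.1 kN/m; ΣW sinα = 237.5 kN/m
Resisting = 144.8 + 633.1·tan26.5° = 144.8 + 315.6 = 460.4 kN/m
FS = 460.4 / 237.5 = 1.938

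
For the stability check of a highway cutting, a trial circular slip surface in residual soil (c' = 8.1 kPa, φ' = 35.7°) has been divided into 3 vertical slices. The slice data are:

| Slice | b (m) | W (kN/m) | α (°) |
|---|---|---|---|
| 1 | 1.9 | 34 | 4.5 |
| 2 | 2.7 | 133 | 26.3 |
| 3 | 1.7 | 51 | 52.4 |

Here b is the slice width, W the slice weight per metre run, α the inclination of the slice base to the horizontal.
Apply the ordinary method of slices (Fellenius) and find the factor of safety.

Ordinary method of slices: FS = Σ[c'·Δl_i + (W_i cosα_i)·tanφ'] / Σ W_i sinα_i, with Δl_i = b_i / cosα_i.
Slice 1: Δl = 1.9/cos4.5° = 1.906 m; N'_1 = 34·cos4.5° = 33.9; c'Δl = 15.44; W sinα = 2.7
Slice 2: Δl = 2.7/cos26.3° = 3.012 m; N'_2 = 133·cos26.3° = 119.2; c'Δl = 24.40; W sinα = 58.9
Slice 3: Δl = 1.7/cos52.4° = 2.786 m; N'_3 = 51·cos52.4° = 31.1; c'Δl = 22.57; W sinα = 40.4
Σc'Δl = 62.4 kN/m; ΣN' = 184.2 kN/m; ΣW sinα = 102.0 kN/m
Resisting = 62.4 + 184.2·tan35.7° = 62.4 + 132.4 = 194.8 kN/m
FS = 194.8 / 102.0 = 1.910

FS = 1.91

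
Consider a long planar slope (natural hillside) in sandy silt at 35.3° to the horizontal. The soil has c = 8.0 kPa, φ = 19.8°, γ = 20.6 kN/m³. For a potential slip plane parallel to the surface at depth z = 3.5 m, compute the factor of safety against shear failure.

For an infinite slope with a slip plane parallel to the surface (no pore pressure): FS = [c + γz cos²β tanφ] / [γz sinβ cosβ].
γz = 20.6·3.5 = 72.10 kN/m²
Numerator = 8.0 + 72.10·cos²35.3°·tan19.8° = 8.0 + 72.10·0.6661·0.3600 = 25.290 kPa
Denominator = 72.10·sin35.3°·cos35.3° = 72.10·0.5779·0.8161 = 34.003 kPa
FS = 25.290 / 34.003 = 0.744

FS = 0.74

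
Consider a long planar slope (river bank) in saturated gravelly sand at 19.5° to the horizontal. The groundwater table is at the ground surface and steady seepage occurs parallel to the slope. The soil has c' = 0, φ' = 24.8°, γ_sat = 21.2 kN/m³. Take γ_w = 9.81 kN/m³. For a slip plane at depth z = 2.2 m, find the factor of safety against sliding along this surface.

With seepage parallel to the slope and the water table at the surface, the effective normal stress on the slip plane uses the buoyant unit weight γ' = γ_sat − γ_w while the driving shear stress uses γ_sat:
FS = [c' + γ' z cos²β tanφ'] / [γ_sat z sinβ cosβ]
(For c' = 0 this reduces to FS = (γ'/γ_sat)·tanφ'/tanβ.)
γ' = 21.2 − 9.81 = 11.39 kN/m³
Numerator = 0.0 + 11.39·2.2·cos²19.5°·tan24.8° = 0.0 + 11.39·2.2·0.8886·0.4621 = 10.288 kPa
Denominator = 21.2·2.2·sin19.5°·cos19.5° = 21.2·2.2·0.3338·0.9426 = 14.676 kPa
FS = 10.288 / 14.676 = 0.701

FS = 0.70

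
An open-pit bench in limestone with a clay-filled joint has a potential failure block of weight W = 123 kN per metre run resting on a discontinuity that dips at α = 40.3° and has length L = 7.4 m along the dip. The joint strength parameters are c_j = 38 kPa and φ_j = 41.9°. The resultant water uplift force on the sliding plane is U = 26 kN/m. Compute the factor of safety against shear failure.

Resolving the block weight along and normal to the plane and applying the Mohr–Coulomb strength on the joint:
N' = W cosα − U = 123·cos40.3° − 26 = 67.8 kN/m
Driving force T = W sinα = 123·sin40.3° = 79.6 kN/m
Resisting force R = c_j·L + N'·tanφ_j = 38·7.4 + 67.8·tan41.9° = 281.2 + 60.8 = 342.0 kN/m
FS = R / T = 342.0 / 79.6 = 4.299

FS = 4.30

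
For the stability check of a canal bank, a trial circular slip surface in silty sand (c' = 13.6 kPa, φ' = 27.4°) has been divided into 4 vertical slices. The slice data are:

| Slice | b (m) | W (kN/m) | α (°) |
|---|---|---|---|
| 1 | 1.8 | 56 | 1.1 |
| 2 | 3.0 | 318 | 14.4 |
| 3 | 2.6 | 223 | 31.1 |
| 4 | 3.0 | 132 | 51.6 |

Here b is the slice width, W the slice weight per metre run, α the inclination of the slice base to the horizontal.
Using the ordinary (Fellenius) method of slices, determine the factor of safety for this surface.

FS = 1.69

Ordinary method of slices: FS = Σ[c'·Δl_i + (W_i cosα_i)·tanφ'] / Σ W_i sinα_i, with Δl_i = b_i / cosα_i.
Slice 1: Δl = 1.8/cos1.1° = 1.800 m; N'_1 = 56·cos1.1° = 56.0; c'Δl = 24.48; W sinα = 1.1
Slice 2: Δl = 3.0/cos14.4° = 3.097 m; N'_2 = 318·cos14.4° = 308.0; c'Δl = 42.12; W sinα = 79.1
Slice 3: Δl = 2.6/cos31.1° = 3.036 m; N'_3 = 223·cos31.1° = 190.9; c'Δl = 41.30; W sinα = 115.2
Slice 4: Δl = 3.0/cos51.6° = 4.830 m; N'_4 = 132·cos51.6° = 82.0; c'Δl = 65.68; W sinα = 103.4
Σc'Δl = 173.6 kN/m; ΣN' = 636.9 kN/m; ΣW sinα = 298.8 kN/m
Resisting = 173.6 + 636.9·tan27.4° = 173.6 + 330.2 = 503.7 kN/m
FS = 503.7 / 298.8 = 1.686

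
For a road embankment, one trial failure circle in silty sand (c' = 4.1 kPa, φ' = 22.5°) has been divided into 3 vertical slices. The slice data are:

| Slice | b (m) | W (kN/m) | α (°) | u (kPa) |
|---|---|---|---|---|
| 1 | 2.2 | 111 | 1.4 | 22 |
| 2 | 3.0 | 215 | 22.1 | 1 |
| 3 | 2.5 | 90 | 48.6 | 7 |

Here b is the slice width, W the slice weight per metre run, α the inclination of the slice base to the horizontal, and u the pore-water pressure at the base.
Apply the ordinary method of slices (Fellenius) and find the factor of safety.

Ordinary method of slices: FS = Σ[c'·Δl_i + (W_i cosα_i − u_i·Δl_i)·tanφ'] / Σ W_i sinα_i, with Δl_i = b_i / cosα_i.
Slice 1: Δl = 2.2/cos1.4° = 2.201 m; N'_1 = 111·cos1.4° − 22·2.201 = 62.6; c'Δl = 9.02; W sinα = 2.7
Slice 2: Δl = 3.0/cos22.1° = 3.238 m; N'_2 = 215·cos22.1° − 1·3.238 = 196.0; c'Δl = 13.28; W sinα = 80.9
Slice 3: Δl = 2.5/cos48.6° = 3.780 m; N'_3 = 90·cos48.6° − 7·3.780 = 33.1; c'Δl = 15.50; W sinα = 67.5
Σc'Δl = 37.8 kN/m; ΣN' = 291.6 kN/m; ΣW sinα = 151.1 kN/m
Resisting = 37.8 + 291.6·tan22.5° = 37.8 + 120.8 = 158.6 kN/m
FS = 158.6 / 151.1 = 1.049

FS = 1.05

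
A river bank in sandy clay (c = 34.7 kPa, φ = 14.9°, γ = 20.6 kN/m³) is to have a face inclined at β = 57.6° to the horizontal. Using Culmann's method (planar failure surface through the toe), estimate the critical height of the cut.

Culmann's analysis gives the critical failure plane at α_cr = (β + φ)/2 = (57.6 + 14.9)/2 = 36.2°, and the critical height
H_c = (4c/γ) · sinβ cosφ / [1 − cos(β − φ)]
    = (4·34.7/20.6) · sin57.6°·cos14.9° / [1 − cos(42.7°)]
    = 6.738 · 0.8443·0.9664 / [1 − 0.7349]
    = 6.738 · 0.8159 / 0.2651
    = 20.74 m

H_c = 20.74 m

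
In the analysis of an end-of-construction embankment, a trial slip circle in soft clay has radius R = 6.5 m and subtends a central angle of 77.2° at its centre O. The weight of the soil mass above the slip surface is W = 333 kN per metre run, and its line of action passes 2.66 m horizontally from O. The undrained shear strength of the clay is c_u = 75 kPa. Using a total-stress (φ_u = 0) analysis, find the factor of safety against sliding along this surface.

Taking moments about the centre O, the resisting moment is provided by the undrained shear strength acting along the arc:
Arc length L_a = R·θ = 6.5·(77.2°·π/180) = 6.5·1.3474 = 8.76 m
M_R = c_u·L_a·R = 75·8.76·6.5 = 4269.6 kN·m/m
M_D = W·d = 333·2.66 = 885.8 kN·m/m
FS = M_R / M_D = 4269.6 / 885.8 = 4.820

FS = 4.82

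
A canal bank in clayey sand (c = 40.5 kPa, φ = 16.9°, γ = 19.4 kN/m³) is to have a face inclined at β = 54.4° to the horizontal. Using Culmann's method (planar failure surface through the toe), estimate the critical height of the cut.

Culmann's analysis gives the critical failure plane at α_cr = (β + φ)/2 = (54.4 + 16.9)/2 = 35.6°, and the critical height
H_c = (4c/γ) · sinβ cosφ / [1 − cos(β − φ)]
    = (4·40.5/19.4) · sin54.4°·cos16.9° / [1 − cos(37.5°)]
    = 8.351 · 0.8131·0.9568 / [1 − 0.7934]
    = 8.351 · 0.7780 / 0.2066
    = 31.44 m

H_c = 31.44 m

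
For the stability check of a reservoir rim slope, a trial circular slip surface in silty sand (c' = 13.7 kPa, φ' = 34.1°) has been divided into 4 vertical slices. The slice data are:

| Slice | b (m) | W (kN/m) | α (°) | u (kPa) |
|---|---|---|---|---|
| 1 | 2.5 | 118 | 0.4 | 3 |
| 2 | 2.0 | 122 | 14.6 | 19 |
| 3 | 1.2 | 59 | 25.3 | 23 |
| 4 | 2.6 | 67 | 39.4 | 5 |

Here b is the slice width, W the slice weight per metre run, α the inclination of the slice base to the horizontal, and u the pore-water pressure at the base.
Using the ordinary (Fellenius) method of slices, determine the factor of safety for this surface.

FS = 2.96

Ordinary method of slices: FS = Σ[c'·Δl_i + (W_i cosα_i − u_i·Δl_i)·tanφ'] / Σ W_i sinα_i, with Δl_i = b_i / cosα_i.
Slice 1: Δl = 2.5/cos0.4° = 2.500 m; N'_1 = 118·cos0.4° − 3·2.500 = 110.5; c'Δl = 34.25; W sinα = 0.8
Slice 2: Δl = 2.0/cos14.6° = 2.067 m; N'_2 = 122·cos14.6° − 19·2.067 = 78.8; c'Δl = 28.31; W sinα = 30.8
Slice 3: Δl = 1.2/cos25.3° = 1.327 m; N'_3 = 59·cos25.3° − 23·1.327 = 22.8; c'Δl = 18.18; W sinα = 25.2
Slice 4: Δl = 2.6/cos39.4° = 3.365 m; N'_4 = 67·cos39.4° − 5·3.365 = 34.9; c'Δl = 46.10; W sinα = 42.5
Σc'Δl = 126.8 kN/m; ΣN' = 247.1 kN/m; ΣW sinα = 99.3 kN/m
Resisting = 126.8 + 247.1·tan34.1° = 126.8 + 167.3 = 294.1 kN/m
FS = 294.1 / 99.3 = 2.961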